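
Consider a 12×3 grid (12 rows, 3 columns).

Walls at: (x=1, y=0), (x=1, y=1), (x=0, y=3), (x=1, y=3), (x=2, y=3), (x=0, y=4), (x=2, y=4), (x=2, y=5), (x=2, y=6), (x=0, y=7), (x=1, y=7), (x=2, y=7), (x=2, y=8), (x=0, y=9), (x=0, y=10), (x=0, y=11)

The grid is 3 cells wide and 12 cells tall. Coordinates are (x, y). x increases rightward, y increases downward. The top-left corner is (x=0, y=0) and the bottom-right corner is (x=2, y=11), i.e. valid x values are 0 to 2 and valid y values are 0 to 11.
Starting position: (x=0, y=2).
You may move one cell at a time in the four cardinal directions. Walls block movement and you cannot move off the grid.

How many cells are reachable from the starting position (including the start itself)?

BFS flood-fill from (x=0, y=2):
  Distance 0: (x=0, y=2)
  Distance 1: (x=0, y=1), (x=1, y=2)
  Distance 2: (x=0, y=0), (x=2, y=2)
  Distance 3: (x=2, y=1)
  Distance 4: (x=2, y=0)
Total reachable: 7 (grid has 20 open cells total)

Answer: Reachable cells: 7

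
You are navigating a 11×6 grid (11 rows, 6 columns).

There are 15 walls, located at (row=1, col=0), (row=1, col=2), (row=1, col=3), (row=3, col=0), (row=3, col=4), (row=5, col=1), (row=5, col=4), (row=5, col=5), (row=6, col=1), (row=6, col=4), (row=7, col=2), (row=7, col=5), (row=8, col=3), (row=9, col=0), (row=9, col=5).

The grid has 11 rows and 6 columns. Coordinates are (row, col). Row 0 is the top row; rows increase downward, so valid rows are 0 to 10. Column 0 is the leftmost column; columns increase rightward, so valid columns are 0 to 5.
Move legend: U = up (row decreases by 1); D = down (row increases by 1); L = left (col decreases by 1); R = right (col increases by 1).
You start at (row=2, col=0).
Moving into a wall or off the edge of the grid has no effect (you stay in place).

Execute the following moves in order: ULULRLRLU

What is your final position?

Start: (row=2, col=0)
  U (up): blocked, stay at (row=2, col=0)
  L (left): blocked, stay at (row=2, col=0)
  U (up): blocked, stay at (row=2, col=0)
  L (left): blocked, stay at (row=2, col=0)
  R (right): (row=2, col=0) -> (row=2, col=1)
  L (left): (row=2, col=1) -> (row=2, col=0)
  R (right): (row=2, col=0) -> (row=2, col=1)
  L (left): (row=2, col=1) -> (row=2, col=0)
  U (up): blocked, stay at (row=2, col=0)
Final: (row=2, col=0)

Answer: Final position: (row=2, col=0)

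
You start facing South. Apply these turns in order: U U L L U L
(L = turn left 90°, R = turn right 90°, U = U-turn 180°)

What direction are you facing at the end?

Answer: Final heading: East

Derivation:
Start: South
  U (U-turn (180°)) -> North
  U (U-turn (180°)) -> South
  L (left (90° counter-clockwise)) -> East
  L (left (90° counter-clockwise)) -> North
  U (U-turn (180°)) -> South
  L (left (90° counter-clockwise)) -> East
Final: East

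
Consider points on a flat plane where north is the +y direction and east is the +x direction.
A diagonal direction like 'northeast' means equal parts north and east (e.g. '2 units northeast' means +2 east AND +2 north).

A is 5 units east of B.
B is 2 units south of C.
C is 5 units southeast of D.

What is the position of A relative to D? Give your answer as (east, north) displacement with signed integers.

Answer: A is at (east=10, north=-7) relative to D.

Derivation:
Place D at the origin (east=0, north=0).
  C is 5 units southeast of D: delta (east=+5, north=-5); C at (east=5, north=-5).
  B is 2 units south of C: delta (east=+0, north=-2); B at (east=5, north=-7).
  A is 5 units east of B: delta (east=+5, north=+0); A at (east=10, north=-7).
Therefore A relative to D: (east=10, north=-7).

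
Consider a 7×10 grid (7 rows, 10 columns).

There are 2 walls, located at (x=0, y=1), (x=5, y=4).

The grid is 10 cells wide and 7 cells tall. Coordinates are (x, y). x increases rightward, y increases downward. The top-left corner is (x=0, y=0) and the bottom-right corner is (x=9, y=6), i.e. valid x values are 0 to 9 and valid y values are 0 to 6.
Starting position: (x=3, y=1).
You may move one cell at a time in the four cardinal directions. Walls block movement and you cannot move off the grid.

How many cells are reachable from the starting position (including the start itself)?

Answer: Reachable cells: 68

Derivation:
BFS flood-fill from (x=3, y=1):
  Distance 0: (x=3, y=1)
  Distance 1: (x=3, y=0), (x=2, y=1), (x=4, y=1), (x=3, y=2)
  Distance 2: (x=2, y=0), (x=4, y=0), (x=1, y=1), (x=5, y=1), (x=2, y=2), (x=4, y=2), (x=3, y=3)
  Distance 3: (x=1, y=0), (x=5, y=0), (x=6, y=1), (x=1, y=2), (x=5, y=2), (x=2, y=3), (x=4, y=3), (x=3, y=4)
  Distance 4: (x=0, y=0), (x=6, y=0), (x=7, y=1), (x=0, y=2), (x=6, y=2), (x=1, y=3), (x=5, y=3), (x=2, y=4), (x=4, y=4), (x=3, y=5)
  Distance 5: (x=7, y=0), (x=8, y=1), (x=7, y=2), (x=0, y=3), (x=6, y=3), (x=1, y=4), (x=2, y=5), (x=4, y=5), (x=3, y=6)
  Distance 6: (x=8, y=0), (x=9, y=1), (x=8, y=2), (x=7, y=3), (x=0, y=4), (x=6, y=4), (x=1, y=5), (x=5, y=5), (x=2, y=6), (x=4, y=6)
  Distance 7: (x=9, y=0), (x=9, y=2), (x=8, y=3), (x=7, y=4), (x=0, y=5), (x=6, y=5), (x=1, y=6), (x=5, y=6)
  Distance 8: (x=9, y=3), (x=8, y=4), (x=7, y=5), (x=0, y=6), (x=6, y=6)
  Distance 9: (x=9, y=4), (x=8, y=5), (x=7, y=6)
  Distance 10: (x=9, y=5), (x=8, y=6)
  Distance 11: (x=9, y=6)
Total reachable: 68 (grid has 68 open cells total)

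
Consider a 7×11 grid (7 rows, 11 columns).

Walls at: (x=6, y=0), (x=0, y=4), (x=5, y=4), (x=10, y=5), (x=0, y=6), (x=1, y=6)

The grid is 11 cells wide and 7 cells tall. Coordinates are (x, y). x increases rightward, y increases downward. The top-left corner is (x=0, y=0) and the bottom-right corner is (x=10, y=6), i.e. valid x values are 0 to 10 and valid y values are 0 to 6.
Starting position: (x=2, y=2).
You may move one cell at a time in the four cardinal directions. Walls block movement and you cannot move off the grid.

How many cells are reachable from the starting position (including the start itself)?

Answer: Reachable cells: 71

Derivation:
BFS flood-fill from (x=2, y=2):
  Distance 0: (x=2, y=2)
  Distance 1: (x=2, y=1), (x=1, y=2), (x=3, y=2), (x=2, y=3)
  Distance 2: (x=2, y=0), (x=1, y=1), (x=3, y=1), (x=0, y=2), (x=4, y=2), (x=1, y=3), (x=3, y=3), (x=2, y=4)
  Distance 3: (x=1, y=0), (x=3, y=0), (x=0, y=1), (x=4, y=1), (x=5, y=2), (x=0, y=3), (x=4, y=3), (x=1, y=4), (x=3, y=4), (x=2, y=5)
  Distance 4: (x=0, y=0), (x=4, y=0), (x=5, y=1), (x=6, y=2), (x=5, y=3), (x=4, y=4), (x=1, y=5), (x=3, y=5), (x=2, y=6)
  Distance 5: (x=5, y=0), (x=6, y=1), (x=7, y=2), (x=6, y=3), (x=0, y=5), (x=4, y=5), (x=3, y=6)
  Distance 6: (x=7, y=1), (x=8, y=2), (x=7, y=3), (x=6, y=4), (x=5, y=5), (x=4, y=6)
  Distance 7: (x=7, y=0), (x=8, y=1), (x=9, y=2), (x=8, y=3), (x=7, y=4), (x=6, y=5), (x=5, y=6)
  Distance 8: (x=8, y=0), (x=9, y=1), (x=10, y=2), (x=9, y=3), (x=8, y=4), (x=7, y=5), (x=6, y=6)
  Distance 9: (x=9, y=0), (x=10, y=1), (x=10, y=3), (x=9, y=4), (x=8, y=5), (x=7, y=6)
  Distance 10: (x=10, y=0), (x=10, y=4), (x=9, y=5), (x=8, y=6)
  Distance 11: (x=9, y=6)
  Distance 12: (x=10, y=6)
Total reachable: 71 (grid has 71 open cells total)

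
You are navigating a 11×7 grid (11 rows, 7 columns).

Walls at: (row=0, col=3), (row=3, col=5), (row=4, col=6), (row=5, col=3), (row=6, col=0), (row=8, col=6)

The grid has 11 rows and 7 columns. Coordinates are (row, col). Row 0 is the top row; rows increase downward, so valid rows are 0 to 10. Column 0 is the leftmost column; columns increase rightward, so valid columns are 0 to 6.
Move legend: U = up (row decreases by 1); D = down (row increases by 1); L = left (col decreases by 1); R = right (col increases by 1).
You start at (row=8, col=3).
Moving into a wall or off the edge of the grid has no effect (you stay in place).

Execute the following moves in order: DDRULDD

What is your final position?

Answer: Final position: (row=10, col=3)

Derivation:
Start: (row=8, col=3)
  D (down): (row=8, col=3) -> (row=9, col=3)
  D (down): (row=9, col=3) -> (row=10, col=3)
  R (right): (row=10, col=3) -> (row=10, col=4)
  U (up): (row=10, col=4) -> (row=9, col=4)
  L (left): (row=9, col=4) -> (row=9, col=3)
  D (down): (row=9, col=3) -> (row=10, col=3)
  D (down): blocked, stay at (row=10, col=3)
Final: (row=10, col=3)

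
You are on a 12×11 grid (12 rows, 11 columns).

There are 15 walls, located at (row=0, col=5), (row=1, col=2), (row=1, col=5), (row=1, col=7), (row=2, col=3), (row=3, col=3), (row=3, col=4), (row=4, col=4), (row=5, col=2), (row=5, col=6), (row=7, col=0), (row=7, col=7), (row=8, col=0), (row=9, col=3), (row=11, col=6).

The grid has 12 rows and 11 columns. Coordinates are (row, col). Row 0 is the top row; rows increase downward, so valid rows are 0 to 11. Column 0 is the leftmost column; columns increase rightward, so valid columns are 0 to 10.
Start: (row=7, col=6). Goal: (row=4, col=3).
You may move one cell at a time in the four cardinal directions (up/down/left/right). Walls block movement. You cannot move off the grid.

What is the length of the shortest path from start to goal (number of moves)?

Answer: Shortest path length: 6

Derivation:
BFS from (row=7, col=6) until reaching (row=4, col=3):
  Distance 0: (row=7, col=6)
  Distance 1: (row=6, col=6), (row=7, col=5), (row=8, col=6)
  Distance 2: (row=6, col=5), (row=6, col=7), (row=7, col=4), (row=8, col=5), (row=8, col=7), (row=9, col=6)
  Distance 3: (row=5, col=5), (row=5, col=7), (row=6, col=4), (row=6, col=8), (row=7, col=3), (row=8, col=4), (row=8, col=8), (row=9, col=5), (row=9, col=7), (row=10, col=6)
  Distance 4: (row=4, col=5), (row=4, col=7), (row=5, col=4), (row=5, col=8), (row=6, col=3), (row=6, col=9), (row=7, col=2), (row=7, col=8), (row=8, col=3), (row=8, col=9), (row=9, col=4), (row=9, col=8), (row=10, col=5), (row=10, col=7)
  Distance 5: (row=3, col=5), (row=3, col=7), (row=4, col=6), (row=4, col=8), (row=5, col=3), (row=5, col=9), (row=6, col=2), (row=6, col=10), (row=7, col=1), (row=7, col=9), (row=8, col=2), (row=8, col=10), (row=9, col=9), (row=10, col=4), (row=10, col=8), (row=11, col=5), (row=11, col=7)
  Distance 6: (row=2, col=5), (row=2, col=7), (row=3, col=6), (row=3, col=8), (row=4, col=3), (row=4, col=9), (row=5, col=10), (row=6, col=1), (row=7, col=10), (row=8, col=1), (row=9, col=2), (row=9, col=10), (row=10, col=3), (row=10, col=9), (row=11, col=4), (row=11, col=8)  <- goal reached here
One shortest path (6 moves): (row=7, col=6) -> (row=7, col=5) -> (row=7, col=4) -> (row=7, col=3) -> (row=6, col=3) -> (row=5, col=3) -> (row=4, col=3)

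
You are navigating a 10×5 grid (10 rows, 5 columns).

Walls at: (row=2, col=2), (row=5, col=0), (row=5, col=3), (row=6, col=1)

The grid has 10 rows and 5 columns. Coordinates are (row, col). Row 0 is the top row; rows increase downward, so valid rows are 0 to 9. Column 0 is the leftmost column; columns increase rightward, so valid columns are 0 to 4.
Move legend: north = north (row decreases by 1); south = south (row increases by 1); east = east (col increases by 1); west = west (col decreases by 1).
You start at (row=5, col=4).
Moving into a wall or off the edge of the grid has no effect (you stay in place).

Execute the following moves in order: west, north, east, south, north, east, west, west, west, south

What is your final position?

Start: (row=5, col=4)
  west (west): blocked, stay at (row=5, col=4)
  north (north): (row=5, col=4) -> (row=4, col=4)
  east (east): blocked, stay at (row=4, col=4)
  south (south): (row=4, col=4) -> (row=5, col=4)
  north (north): (row=5, col=4) -> (row=4, col=4)
  east (east): blocked, stay at (row=4, col=4)
  west (west): (row=4, col=4) -> (row=4, col=3)
  west (west): (row=4, col=3) -> (row=4, col=2)
  west (west): (row=4, col=2) -> (row=4, col=1)
  south (south): (row=4, col=1) -> (row=5, col=1)
Final: (row=5, col=1)

Answer: Final position: (row=5, col=1)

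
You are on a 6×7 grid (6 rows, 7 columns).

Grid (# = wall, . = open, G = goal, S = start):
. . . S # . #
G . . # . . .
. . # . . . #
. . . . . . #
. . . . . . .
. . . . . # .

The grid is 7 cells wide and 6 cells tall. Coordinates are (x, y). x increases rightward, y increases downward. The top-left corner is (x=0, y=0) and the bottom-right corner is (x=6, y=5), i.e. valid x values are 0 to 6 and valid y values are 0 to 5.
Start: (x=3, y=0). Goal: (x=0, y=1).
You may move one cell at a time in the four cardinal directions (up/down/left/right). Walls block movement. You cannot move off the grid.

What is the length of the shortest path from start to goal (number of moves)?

BFS from (x=3, y=0) until reaching (x=0, y=1):
  Distance 0: (x=3, y=0)
  Distance 1: (x=2, y=0)
  Distance 2: (x=1, y=0), (x=2, y=1)
  Distance 3: (x=0, y=0), (x=1, y=1)
  Distance 4: (x=0, y=1), (x=1, y=2)  <- goal reached here
One shortest path (4 moves): (x=3, y=0) -> (x=2, y=0) -> (x=1, y=0) -> (x=0, y=0) -> (x=0, y=1)

Answer: Shortest path length: 4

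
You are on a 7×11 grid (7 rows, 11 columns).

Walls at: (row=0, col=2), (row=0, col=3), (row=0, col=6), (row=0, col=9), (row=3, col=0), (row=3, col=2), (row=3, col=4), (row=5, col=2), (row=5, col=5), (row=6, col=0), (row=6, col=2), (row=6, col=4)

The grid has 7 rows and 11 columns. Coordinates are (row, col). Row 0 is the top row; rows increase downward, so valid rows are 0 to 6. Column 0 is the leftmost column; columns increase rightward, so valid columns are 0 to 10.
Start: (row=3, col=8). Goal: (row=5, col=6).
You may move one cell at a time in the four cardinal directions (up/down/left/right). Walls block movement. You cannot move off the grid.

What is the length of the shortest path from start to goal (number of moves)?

BFS from (row=3, col=8) until reaching (row=5, col=6):
  Distance 0: (row=3, col=8)
  Distance 1: (row=2, col=8), (row=3, col=7), (row=3, col=9), (row=4, col=8)
  Distance 2: (row=1, col=8), (row=2, col=7), (row=2, col=9), (row=3, col=6), (row=3, col=10), (row=4, col=7), (row=4, col=9), (row=5, col=8)
  Distance 3: (row=0, col=8), (row=1, col=7), (row=1, col=9), (row=2, col=6), (row=2, col=10), (row=3, col=5), (row=4, col=6), (row=4, col=10), (row=5, col=7), (row=5, col=9), (row=6, col=8)
  Distance 4: (row=0, col=7), (row=1, col=6), (row=1, col=10), (row=2, col=5), (row=4, col=5), (row=5, col=6), (row=5, col=10), (row=6, col=7), (row=6, col=9)  <- goal reached here
One shortest path (4 moves): (row=3, col=8) -> (row=3, col=7) -> (row=3, col=6) -> (row=4, col=6) -> (row=5, col=6)

Answer: Shortest path length: 4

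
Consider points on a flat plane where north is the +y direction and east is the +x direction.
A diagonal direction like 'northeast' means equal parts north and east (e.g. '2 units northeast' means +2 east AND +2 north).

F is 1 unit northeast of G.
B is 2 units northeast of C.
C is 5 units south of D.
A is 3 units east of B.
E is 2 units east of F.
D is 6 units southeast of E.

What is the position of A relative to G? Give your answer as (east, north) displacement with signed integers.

Answer: A is at (east=14, north=-8) relative to G.

Derivation:
Place G at the origin (east=0, north=0).
  F is 1 unit northeast of G: delta (east=+1, north=+1); F at (east=1, north=1).
  E is 2 units east of F: delta (east=+2, north=+0); E at (east=3, north=1).
  D is 6 units southeast of E: delta (east=+6, north=-6); D at (east=9, north=-5).
  C is 5 units south of D: delta (east=+0, north=-5); C at (east=9, north=-10).
  B is 2 units northeast of C: delta (east=+2, north=+2); B at (east=11, north=-8).
  A is 3 units east of B: delta (east=+3, north=+0); A at (east=14, north=-8).
Therefore A relative to G: (east=14, north=-8).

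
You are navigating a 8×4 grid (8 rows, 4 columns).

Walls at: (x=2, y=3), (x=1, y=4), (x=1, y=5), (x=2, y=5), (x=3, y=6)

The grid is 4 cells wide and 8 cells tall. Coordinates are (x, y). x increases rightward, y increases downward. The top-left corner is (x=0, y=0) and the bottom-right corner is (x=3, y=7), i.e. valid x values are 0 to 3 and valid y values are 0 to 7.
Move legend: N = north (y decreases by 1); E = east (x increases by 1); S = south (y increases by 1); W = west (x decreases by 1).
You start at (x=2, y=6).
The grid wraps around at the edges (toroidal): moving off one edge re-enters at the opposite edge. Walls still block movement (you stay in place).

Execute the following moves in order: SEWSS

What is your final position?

Answer: Final position: (x=2, y=1)

Derivation:
Start: (x=2, y=6)
  S (south): (x=2, y=6) -> (x=2, y=7)
  E (east): (x=2, y=7) -> (x=3, y=7)
  W (west): (x=3, y=7) -> (x=2, y=7)
  S (south): (x=2, y=7) -> (x=2, y=0)
  S (south): (x=2, y=0) -> (x=2, y=1)
Final: (x=2, y=1)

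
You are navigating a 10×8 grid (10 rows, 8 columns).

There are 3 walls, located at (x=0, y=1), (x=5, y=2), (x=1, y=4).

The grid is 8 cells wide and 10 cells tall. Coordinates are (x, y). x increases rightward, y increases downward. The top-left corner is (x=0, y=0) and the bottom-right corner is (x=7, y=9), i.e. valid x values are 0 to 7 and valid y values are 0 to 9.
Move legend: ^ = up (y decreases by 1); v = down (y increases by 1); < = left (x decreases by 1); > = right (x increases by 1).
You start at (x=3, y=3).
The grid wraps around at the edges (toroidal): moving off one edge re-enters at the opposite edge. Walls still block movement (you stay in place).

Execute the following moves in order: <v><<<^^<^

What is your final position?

Answer: Final position: (x=1, y=1)

Derivation:
Start: (x=3, y=3)
  < (left): (x=3, y=3) -> (x=2, y=3)
  v (down): (x=2, y=3) -> (x=2, y=4)
  > (right): (x=2, y=4) -> (x=3, y=4)
  < (left): (x=3, y=4) -> (x=2, y=4)
  < (left): blocked, stay at (x=2, y=4)
  < (left): blocked, stay at (x=2, y=4)
  ^ (up): (x=2, y=4) -> (x=2, y=3)
  ^ (up): (x=2, y=3) -> (x=2, y=2)
  < (left): (x=2, y=2) -> (x=1, y=2)
  ^ (up): (x=1, y=2) -> (x=1, y=1)
Final: (x=1, y=1)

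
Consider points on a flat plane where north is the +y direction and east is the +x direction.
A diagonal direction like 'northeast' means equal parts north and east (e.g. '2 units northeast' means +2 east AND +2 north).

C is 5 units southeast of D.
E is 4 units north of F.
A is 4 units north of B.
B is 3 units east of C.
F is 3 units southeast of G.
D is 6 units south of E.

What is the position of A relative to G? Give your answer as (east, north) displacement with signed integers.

Answer: A is at (east=11, north=-6) relative to G.

Derivation:
Place G at the origin (east=0, north=0).
  F is 3 units southeast of G: delta (east=+3, north=-3); F at (east=3, north=-3).
  E is 4 units north of F: delta (east=+0, north=+4); E at (east=3, north=1).
  D is 6 units south of E: delta (east=+0, north=-6); D at (east=3, north=-5).
  C is 5 units southeast of D: delta (east=+5, north=-5); C at (east=8, north=-10).
  B is 3 units east of C: delta (east=+3, north=+0); B at (east=11, north=-10).
  A is 4 units north of B: delta (east=+0, north=+4); A at (east=11, north=-6).
Therefore A relative to G: (east=11, north=-6).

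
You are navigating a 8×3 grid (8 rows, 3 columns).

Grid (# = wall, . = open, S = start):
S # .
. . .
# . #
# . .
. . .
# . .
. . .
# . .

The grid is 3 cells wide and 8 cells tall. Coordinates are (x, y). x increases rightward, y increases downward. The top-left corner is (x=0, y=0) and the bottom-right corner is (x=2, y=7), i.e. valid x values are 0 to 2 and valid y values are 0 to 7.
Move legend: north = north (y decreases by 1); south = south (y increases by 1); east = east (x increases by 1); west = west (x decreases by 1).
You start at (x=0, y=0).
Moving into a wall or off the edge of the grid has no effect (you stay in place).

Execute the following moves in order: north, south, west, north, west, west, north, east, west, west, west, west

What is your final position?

Start: (x=0, y=0)
  north (north): blocked, stay at (x=0, y=0)
  south (south): (x=0, y=0) -> (x=0, y=1)
  west (west): blocked, stay at (x=0, y=1)
  north (north): (x=0, y=1) -> (x=0, y=0)
  west (west): blocked, stay at (x=0, y=0)
  west (west): blocked, stay at (x=0, y=0)
  north (north): blocked, stay at (x=0, y=0)
  east (east): blocked, stay at (x=0, y=0)
  [×4]west (west): blocked, stay at (x=0, y=0)
Final: (x=0, y=0)

Answer: Final position: (x=0, y=0)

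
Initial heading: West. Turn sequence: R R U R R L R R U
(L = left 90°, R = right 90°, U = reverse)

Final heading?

Answer: Final heading: North

Derivation:
Start: West
  R (right (90° clockwise)) -> North
  R (right (90° clockwise)) -> East
  U (U-turn (180°)) -> West
  R (right (90° clockwise)) -> North
  R (right (90° clockwise)) -> East
  L (left (90° counter-clockwise)) -> North
  R (right (90° clockwise)) -> East
  R (right (90° clockwise)) -> South
  U (U-turn (180°)) -> North
Final: North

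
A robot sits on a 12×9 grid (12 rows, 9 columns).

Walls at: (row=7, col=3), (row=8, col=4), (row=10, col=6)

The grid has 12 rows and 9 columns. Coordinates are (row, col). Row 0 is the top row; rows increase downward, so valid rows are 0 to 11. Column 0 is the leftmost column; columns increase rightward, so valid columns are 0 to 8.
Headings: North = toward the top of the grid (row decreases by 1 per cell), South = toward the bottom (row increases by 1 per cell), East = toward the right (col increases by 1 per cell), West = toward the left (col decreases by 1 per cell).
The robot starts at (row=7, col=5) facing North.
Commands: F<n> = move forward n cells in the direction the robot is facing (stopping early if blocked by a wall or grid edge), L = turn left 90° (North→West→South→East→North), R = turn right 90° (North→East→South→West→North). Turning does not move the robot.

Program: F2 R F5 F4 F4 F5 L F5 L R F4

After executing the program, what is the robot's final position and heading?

Answer: Final position: (row=0, col=8), facing North

Derivation:
Start: (row=7, col=5), facing North
  F2: move forward 2, now at (row=5, col=5)
  R: turn right, now facing East
  F5: move forward 3/5 (blocked), now at (row=5, col=8)
  F4: move forward 0/4 (blocked), now at (row=5, col=8)
  F4: move forward 0/4 (blocked), now at (row=5, col=8)
  F5: move forward 0/5 (blocked), now at (row=5, col=8)
  L: turn left, now facing North
  F5: move forward 5, now at (row=0, col=8)
  L: turn left, now facing West
  R: turn right, now facing North
  F4: move forward 0/4 (blocked), now at (row=0, col=8)
Final: (row=0, col=8), facing North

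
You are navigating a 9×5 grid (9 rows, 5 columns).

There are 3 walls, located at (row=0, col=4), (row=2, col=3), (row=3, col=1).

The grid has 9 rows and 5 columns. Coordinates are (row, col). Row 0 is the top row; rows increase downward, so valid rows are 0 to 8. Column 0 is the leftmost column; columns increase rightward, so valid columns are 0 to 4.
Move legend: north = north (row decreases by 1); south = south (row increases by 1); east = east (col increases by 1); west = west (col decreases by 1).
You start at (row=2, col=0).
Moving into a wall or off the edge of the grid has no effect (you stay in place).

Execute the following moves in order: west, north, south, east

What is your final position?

Answer: Final position: (row=2, col=1)

Derivation:
Start: (row=2, col=0)
  west (west): blocked, stay at (row=2, col=0)
  north (north): (row=2, col=0) -> (row=1, col=0)
  south (south): (row=1, col=0) -> (row=2, col=0)
  east (east): (row=2, col=0) -> (row=2, col=1)
Final: (row=2, col=1)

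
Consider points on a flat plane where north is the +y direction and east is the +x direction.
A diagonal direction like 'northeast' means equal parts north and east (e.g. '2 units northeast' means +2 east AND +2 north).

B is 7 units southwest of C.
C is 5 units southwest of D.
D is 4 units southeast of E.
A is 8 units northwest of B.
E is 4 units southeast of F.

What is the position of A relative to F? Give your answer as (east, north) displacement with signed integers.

Answer: A is at (east=-12, north=-12) relative to F.

Derivation:
Place F at the origin (east=0, north=0).
  E is 4 units southeast of F: delta (east=+4, north=-4); E at (east=4, north=-4).
  D is 4 units southeast of E: delta (east=+4, north=-4); D at (east=8, north=-8).
  C is 5 units southwest of D: delta (east=-5, north=-5); C at (east=3, north=-13).
  B is 7 units southwest of C: delta (east=-7, north=-7); B at (east=-4, north=-20).
  A is 8 units northwest of B: delta (east=-8, north=+8); A at (east=-12, north=-12).
Therefore A relative to F: (east=-12, north=-12).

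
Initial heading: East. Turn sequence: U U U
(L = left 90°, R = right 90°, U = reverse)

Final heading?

Start: East
  U (U-turn (180°)) -> West
  U (U-turn (180°)) -> East
  U (U-turn (180°)) -> West
Final: West

Answer: Final heading: West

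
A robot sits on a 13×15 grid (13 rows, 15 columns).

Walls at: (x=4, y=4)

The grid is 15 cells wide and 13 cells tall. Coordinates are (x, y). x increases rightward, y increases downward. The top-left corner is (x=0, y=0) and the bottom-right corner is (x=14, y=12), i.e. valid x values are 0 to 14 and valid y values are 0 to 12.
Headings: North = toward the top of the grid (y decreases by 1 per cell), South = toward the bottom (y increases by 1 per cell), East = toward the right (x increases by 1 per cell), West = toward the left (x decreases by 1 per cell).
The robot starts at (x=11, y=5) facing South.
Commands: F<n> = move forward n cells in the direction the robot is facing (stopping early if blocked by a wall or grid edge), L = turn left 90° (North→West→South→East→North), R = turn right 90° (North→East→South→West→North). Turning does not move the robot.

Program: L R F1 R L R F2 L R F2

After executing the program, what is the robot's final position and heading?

Answer: Final position: (x=7, y=6), facing West

Derivation:
Start: (x=11, y=5), facing South
  L: turn left, now facing East
  R: turn right, now facing South
  F1: move forward 1, now at (x=11, y=6)
  R: turn right, now facing West
  L: turn left, now facing South
  R: turn right, now facing West
  F2: move forward 2, now at (x=9, y=6)
  L: turn left, now facing South
  R: turn right, now facing West
  F2: move forward 2, now at (x=7, y=6)
Final: (x=7, y=6), facing West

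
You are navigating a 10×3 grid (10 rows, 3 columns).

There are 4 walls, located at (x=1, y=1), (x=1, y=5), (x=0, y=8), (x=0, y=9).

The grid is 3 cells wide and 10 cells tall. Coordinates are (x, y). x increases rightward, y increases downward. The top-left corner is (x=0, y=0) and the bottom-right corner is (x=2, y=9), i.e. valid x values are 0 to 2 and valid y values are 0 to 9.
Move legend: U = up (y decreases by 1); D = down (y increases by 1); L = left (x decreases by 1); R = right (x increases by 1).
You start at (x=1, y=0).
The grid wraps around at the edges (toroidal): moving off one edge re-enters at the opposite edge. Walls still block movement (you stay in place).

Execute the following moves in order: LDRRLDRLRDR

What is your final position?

Answer: Final position: (x=1, y=3)

Derivation:
Start: (x=1, y=0)
  L (left): (x=1, y=0) -> (x=0, y=0)
  D (down): (x=0, y=0) -> (x=0, y=1)
  R (right): blocked, stay at (x=0, y=1)
  R (right): blocked, stay at (x=0, y=1)
  L (left): (x=0, y=1) -> (x=2, y=1)
  D (down): (x=2, y=1) -> (x=2, y=2)
  R (right): (x=2, y=2) -> (x=0, y=2)
  L (left): (x=0, y=2) -> (x=2, y=2)
  R (right): (x=2, y=2) -> (x=0, y=2)
  D (down): (x=0, y=2) -> (x=0, y=3)
  R (right): (x=0, y=3) -> (x=1, y=3)
Final: (x=1, y=3)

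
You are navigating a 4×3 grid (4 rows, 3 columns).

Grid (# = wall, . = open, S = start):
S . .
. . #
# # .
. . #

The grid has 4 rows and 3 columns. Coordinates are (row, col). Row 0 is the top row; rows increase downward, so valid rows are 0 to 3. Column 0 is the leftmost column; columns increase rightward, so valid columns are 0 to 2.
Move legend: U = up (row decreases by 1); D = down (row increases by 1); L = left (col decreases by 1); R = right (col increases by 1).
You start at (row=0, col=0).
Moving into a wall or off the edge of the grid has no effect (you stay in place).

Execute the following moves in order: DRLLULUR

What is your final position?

Answer: Final position: (row=0, col=1)

Derivation:
Start: (row=0, col=0)
  D (down): (row=0, col=0) -> (row=1, col=0)
  R (right): (row=1, col=0) -> (row=1, col=1)
  L (left): (row=1, col=1) -> (row=1, col=0)
  L (left): blocked, stay at (row=1, col=0)
  U (up): (row=1, col=0) -> (row=0, col=0)
  L (left): blocked, stay at (row=0, col=0)
  U (up): blocked, stay at (row=0, col=0)
  R (right): (row=0, col=0) -> (row=0, col=1)
Final: (row=0, col=1)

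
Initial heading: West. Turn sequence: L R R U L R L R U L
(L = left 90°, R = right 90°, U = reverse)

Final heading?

Answer: Final heading: West

Derivation:
Start: West
  L (left (90° counter-clockwise)) -> South
  R (right (90° clockwise)) -> West
  R (right (90° clockwise)) -> North
  U (U-turn (180°)) -> South
  L (left (90° counter-clockwise)) -> East
  R (right (90° clockwise)) -> South
  L (left (90° counter-clockwise)) -> East
  R (right (90° clockwise)) -> South
  U (U-turn (180°)) -> North
  L (left (90° counter-clockwise)) -> West
Final: West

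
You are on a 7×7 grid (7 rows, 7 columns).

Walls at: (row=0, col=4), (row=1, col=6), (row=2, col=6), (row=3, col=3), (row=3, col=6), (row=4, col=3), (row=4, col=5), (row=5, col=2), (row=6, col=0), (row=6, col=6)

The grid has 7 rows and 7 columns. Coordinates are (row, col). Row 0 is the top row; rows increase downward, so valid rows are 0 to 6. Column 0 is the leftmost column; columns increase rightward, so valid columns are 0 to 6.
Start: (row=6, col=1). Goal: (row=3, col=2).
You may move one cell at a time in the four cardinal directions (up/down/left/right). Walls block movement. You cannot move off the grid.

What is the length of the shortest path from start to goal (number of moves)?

Answer: Shortest path length: 4

Derivation:
BFS from (row=6, col=1) until reaching (row=3, col=2):
  Distance 0: (row=6, col=1)
  Distance 1: (row=5, col=1), (row=6, col=2)
  Distance 2: (row=4, col=1), (row=5, col=0), (row=6, col=3)
  Distance 3: (row=3, col=1), (row=4, col=0), (row=4, col=2), (row=5, col=3), (row=6, col=4)
  Distance 4: (row=2, col=1), (row=3, col=0), (row=3, col=2), (row=5, col=4), (row=6, col=5)  <- goal reached here
One shortest path (4 moves): (row=6, col=1) -> (row=5, col=1) -> (row=4, col=1) -> (row=4, col=2) -> (row=3, col=2)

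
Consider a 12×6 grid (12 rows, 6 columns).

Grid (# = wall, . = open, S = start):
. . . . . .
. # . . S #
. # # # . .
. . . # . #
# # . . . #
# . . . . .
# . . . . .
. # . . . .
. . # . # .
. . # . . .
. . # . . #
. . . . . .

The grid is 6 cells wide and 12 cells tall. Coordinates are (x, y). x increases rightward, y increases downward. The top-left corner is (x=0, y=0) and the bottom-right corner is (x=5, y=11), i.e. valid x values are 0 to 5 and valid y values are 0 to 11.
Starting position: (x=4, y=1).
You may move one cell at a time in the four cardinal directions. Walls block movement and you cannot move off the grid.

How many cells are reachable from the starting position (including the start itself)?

BFS flood-fill from (x=4, y=1):
  Distance 0: (x=4, y=1)
  Distance 1: (x=4, y=0), (x=3, y=1), (x=4, y=2)
  Distance 2: (x=3, y=0), (x=5, y=0), (x=2, y=1), (x=5, y=2), (x=4, y=3)
  Distance 3: (x=2, y=0), (x=4, y=4)
  Distance 4: (x=1, y=0), (x=3, y=4), (x=4, y=5)
  Distance 5: (x=0, y=0), (x=2, y=4), (x=3, y=5), (x=5, y=5), (x=4, y=6)
  Distance 6: (x=0, y=1), (x=2, y=3), (x=2, y=5), (x=3, y=6), (x=5, y=6), (x=4, y=7)
  Distance 7: (x=0, y=2), (x=1, y=3), (x=1, y=5), (x=2, y=6), (x=3, y=7), (x=5, y=7)
  Distance 8: (x=0, y=3), (x=1, y=6), (x=2, y=7), (x=3, y=8), (x=5, y=8)
  Distance 9: (x=3, y=9), (x=5, y=9)
  Distance 10: (x=4, y=9), (x=3, y=10)
  Distance 11: (x=4, y=10), (x=3, y=11)
  Distance 12: (x=2, y=11), (x=4, y=11)
  Distance 13: (x=1, y=11), (x=5, y=11)
  Distance 14: (x=1, y=10), (x=0, y=11)
  Distance 15: (x=1, y=9), (x=0, y=10)
  Distance 16: (x=1, y=8), (x=0, y=9)
  Distance 17: (x=0, y=8)
  Distance 18: (x=0, y=7)
Total reachable: 54 (grid has 54 open cells total)

Answer: Reachable cells: 54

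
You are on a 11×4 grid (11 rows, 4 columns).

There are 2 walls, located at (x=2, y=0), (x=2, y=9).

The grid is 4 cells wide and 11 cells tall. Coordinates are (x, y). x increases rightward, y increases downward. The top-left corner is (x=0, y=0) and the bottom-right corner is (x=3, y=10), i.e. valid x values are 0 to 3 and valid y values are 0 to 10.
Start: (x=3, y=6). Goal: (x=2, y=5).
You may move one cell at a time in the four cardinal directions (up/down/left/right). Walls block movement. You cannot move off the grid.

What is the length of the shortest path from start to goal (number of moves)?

BFS from (x=3, y=6) until reaching (x=2, y=5):
  Distance 0: (x=3, y=6)
  Distance 1: (x=3, y=5), (x=2, y=6), (x=3, y=7)
  Distance 2: (x=3, y=4), (x=2, y=5), (x=1, y=6), (x=2, y=7), (x=3, y=8)  <- goal reached here
One shortest path (2 moves): (x=3, y=6) -> (x=2, y=6) -> (x=2, y=5)

Answer: Shortest path length: 2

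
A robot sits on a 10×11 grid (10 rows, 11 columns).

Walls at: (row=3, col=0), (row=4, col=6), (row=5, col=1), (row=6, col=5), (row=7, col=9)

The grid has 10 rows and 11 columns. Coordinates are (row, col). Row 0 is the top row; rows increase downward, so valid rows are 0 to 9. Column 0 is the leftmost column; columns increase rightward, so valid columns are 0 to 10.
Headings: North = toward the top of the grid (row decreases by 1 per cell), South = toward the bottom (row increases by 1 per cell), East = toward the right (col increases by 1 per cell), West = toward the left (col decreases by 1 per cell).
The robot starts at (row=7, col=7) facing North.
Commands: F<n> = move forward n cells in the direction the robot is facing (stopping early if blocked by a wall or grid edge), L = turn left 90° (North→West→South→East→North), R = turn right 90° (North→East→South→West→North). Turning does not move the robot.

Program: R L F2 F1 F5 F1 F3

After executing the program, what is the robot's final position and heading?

Answer: Final position: (row=0, col=7), facing North

Derivation:
Start: (row=7, col=7), facing North
  R: turn right, now facing East
  L: turn left, now facing North
  F2: move forward 2, now at (row=5, col=7)
  F1: move forward 1, now at (row=4, col=7)
  F5: move forward 4/5 (blocked), now at (row=0, col=7)
  F1: move forward 0/1 (blocked), now at (row=0, col=7)
  F3: move forward 0/3 (blocked), now at (row=0, col=7)
Final: (row=0, col=7), facing North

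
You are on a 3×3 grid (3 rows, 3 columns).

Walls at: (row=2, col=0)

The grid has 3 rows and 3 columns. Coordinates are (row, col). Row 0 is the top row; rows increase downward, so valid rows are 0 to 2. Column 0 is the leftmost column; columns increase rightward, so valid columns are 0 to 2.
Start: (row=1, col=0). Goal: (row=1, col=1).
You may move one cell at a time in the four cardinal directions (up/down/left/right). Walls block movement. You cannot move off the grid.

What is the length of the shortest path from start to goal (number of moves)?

Answer: Shortest path length: 1

Derivation:
BFS from (row=1, col=0) until reaching (row=1, col=1):
  Distance 0: (row=1, col=0)
  Distance 1: (row=0, col=0), (row=1, col=1)  <- goal reached here
One shortest path (1 moves): (row=1, col=0) -> (row=1, col=1)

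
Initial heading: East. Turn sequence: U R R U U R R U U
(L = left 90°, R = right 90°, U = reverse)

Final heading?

Answer: Final heading: West

Derivation:
Start: East
  U (U-turn (180°)) -> West
  R (right (90° clockwise)) -> North
  R (right (90° clockwise)) -> East
  U (U-turn (180°)) -> West
  U (U-turn (180°)) -> East
  R (right (90° clockwise)) -> South
  R (right (90° clockwise)) -> West
  U (U-turn (180°)) -> East
  U (U-turn (180°)) -> West
Final: West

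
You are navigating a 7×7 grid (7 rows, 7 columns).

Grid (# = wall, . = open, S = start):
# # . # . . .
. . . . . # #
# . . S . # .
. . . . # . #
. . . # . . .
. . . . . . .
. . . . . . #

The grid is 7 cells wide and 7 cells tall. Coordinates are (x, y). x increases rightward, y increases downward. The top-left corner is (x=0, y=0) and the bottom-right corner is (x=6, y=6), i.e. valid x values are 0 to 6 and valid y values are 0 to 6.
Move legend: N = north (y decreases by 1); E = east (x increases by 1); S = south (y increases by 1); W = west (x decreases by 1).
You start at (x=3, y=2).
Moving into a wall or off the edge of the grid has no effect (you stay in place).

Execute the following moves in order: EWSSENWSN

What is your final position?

Start: (x=3, y=2)
  E (east): (x=3, y=2) -> (x=4, y=2)
  W (west): (x=4, y=2) -> (x=3, y=2)
  S (south): (x=3, y=2) -> (x=3, y=3)
  S (south): blocked, stay at (x=3, y=3)
  E (east): blocked, stay at (x=3, y=3)
  N (north): (x=3, y=3) -> (x=3, y=2)
  W (west): (x=3, y=2) -> (x=2, y=2)
  S (south): (x=2, y=2) -> (x=2, y=3)
  N (north): (x=2, y=3) -> (x=2, y=2)
Final: (x=2, y=2)

Answer: Final position: (x=2, y=2)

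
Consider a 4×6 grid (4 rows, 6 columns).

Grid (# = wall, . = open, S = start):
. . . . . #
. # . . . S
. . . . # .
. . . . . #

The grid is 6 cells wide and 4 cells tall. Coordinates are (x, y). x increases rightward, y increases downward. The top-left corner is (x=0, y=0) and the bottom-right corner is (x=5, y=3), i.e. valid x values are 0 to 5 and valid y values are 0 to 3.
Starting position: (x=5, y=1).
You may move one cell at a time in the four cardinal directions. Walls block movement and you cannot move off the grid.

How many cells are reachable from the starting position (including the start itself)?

Answer: Reachable cells: 20

Derivation:
BFS flood-fill from (x=5, y=1):
  Distance 0: (x=5, y=1)
  Distance 1: (x=4, y=1), (x=5, y=2)
  Distance 2: (x=4, y=0), (x=3, y=1)
  Distance 3: (x=3, y=0), (x=2, y=1), (x=3, y=2)
  Distance 4: (x=2, y=0), (x=2, y=2), (x=3, y=3)
  Distance 5: (x=1, y=0), (x=1, y=2), (x=2, y=3), (x=4, y=3)
  Distance 6: (x=0, y=0), (x=0, y=2), (x=1, y=3)
  Distance 7: (x=0, y=1), (x=0, y=3)
Total reachable: 20 (grid has 20 open cells total)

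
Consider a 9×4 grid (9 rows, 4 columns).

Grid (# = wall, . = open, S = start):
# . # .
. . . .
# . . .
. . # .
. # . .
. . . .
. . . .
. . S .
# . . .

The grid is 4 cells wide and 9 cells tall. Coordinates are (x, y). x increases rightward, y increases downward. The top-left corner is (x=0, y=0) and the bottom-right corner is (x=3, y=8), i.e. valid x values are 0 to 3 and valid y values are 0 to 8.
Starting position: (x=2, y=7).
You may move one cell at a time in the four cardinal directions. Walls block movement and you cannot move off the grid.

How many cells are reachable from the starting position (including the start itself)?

BFS flood-fill from (x=2, y=7):
  Distance 0: (x=2, y=7)
  Distance 1: (x=2, y=6), (x=1, y=7), (x=3, y=7), (x=2, y=8)
  Distance 2: (x=2, y=5), (x=1, y=6), (x=3, y=6), (x=0, y=7), (x=1, y=8), (x=3, y=8)
  Distance 3: (x=2, y=4), (x=1, y=5), (x=3, y=5), (x=0, y=6)
  Distance 4: (x=3, y=4), (x=0, y=5)
  Distance 5: (x=3, y=3), (x=0, y=4)
  Distance 6: (x=3, y=2), (x=0, y=3)
  Distance 7: (x=3, y=1), (x=2, y=2), (x=1, y=3)
  Distance 8: (x=3, y=0), (x=2, y=1), (x=1, y=2)
  Distance 9: (x=1, y=1)
  Distance 10: (x=1, y=0), (x=0, y=1)
Total reachable: 30 (grid has 30 open cells total)

Answer: Reachable cells: 30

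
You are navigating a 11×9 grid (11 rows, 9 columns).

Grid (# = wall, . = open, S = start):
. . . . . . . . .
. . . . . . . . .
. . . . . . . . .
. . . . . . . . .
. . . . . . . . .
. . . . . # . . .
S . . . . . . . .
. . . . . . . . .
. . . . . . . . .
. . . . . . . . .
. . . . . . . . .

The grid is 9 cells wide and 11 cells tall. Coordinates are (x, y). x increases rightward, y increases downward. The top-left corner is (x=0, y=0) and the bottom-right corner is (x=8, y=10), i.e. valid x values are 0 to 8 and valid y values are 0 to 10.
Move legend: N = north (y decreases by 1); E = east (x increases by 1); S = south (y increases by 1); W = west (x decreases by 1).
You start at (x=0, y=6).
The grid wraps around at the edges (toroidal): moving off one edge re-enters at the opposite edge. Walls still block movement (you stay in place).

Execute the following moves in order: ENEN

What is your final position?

Start: (x=0, y=6)
  E (east): (x=0, y=6) -> (x=1, y=6)
  N (north): (x=1, y=6) -> (x=1, y=5)
  E (east): (x=1, y=5) -> (x=2, y=5)
  N (north): (x=2, y=5) -> (x=2, y=4)
Final: (x=2, y=4)

Answer: Final position: (x=2, y=4)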